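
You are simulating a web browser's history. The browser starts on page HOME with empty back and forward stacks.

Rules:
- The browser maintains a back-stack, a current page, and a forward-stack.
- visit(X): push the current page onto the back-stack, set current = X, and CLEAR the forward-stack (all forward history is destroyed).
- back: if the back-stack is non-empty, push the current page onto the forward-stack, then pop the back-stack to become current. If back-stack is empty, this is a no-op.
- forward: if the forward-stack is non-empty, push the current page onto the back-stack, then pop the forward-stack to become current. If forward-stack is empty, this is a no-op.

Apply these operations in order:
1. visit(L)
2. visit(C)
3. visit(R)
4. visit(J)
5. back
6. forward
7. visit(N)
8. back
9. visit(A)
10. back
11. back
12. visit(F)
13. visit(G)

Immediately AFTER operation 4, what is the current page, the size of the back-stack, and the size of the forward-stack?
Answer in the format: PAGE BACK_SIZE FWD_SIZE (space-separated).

After 1 (visit(L)): cur=L back=1 fwd=0
After 2 (visit(C)): cur=C back=2 fwd=0
After 3 (visit(R)): cur=R back=3 fwd=0
After 4 (visit(J)): cur=J back=4 fwd=0

J 4 0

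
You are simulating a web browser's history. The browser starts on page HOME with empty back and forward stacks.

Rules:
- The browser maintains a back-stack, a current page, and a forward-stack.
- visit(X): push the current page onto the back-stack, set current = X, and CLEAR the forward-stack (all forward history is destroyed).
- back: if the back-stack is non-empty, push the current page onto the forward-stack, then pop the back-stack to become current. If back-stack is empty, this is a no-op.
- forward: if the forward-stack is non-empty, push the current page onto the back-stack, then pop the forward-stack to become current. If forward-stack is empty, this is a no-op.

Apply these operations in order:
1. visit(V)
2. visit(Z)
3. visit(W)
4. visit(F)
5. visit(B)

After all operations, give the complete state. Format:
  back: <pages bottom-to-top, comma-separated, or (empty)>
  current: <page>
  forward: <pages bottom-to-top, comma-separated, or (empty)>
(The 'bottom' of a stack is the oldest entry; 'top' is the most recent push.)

Answer: back: HOME,V,Z,W,F
current: B
forward: (empty)

Derivation:
After 1 (visit(V)): cur=V back=1 fwd=0
After 2 (visit(Z)): cur=Z back=2 fwd=0
After 3 (visit(W)): cur=W back=3 fwd=0
After 4 (visit(F)): cur=F back=4 fwd=0
After 5 (visit(B)): cur=B back=5 fwd=0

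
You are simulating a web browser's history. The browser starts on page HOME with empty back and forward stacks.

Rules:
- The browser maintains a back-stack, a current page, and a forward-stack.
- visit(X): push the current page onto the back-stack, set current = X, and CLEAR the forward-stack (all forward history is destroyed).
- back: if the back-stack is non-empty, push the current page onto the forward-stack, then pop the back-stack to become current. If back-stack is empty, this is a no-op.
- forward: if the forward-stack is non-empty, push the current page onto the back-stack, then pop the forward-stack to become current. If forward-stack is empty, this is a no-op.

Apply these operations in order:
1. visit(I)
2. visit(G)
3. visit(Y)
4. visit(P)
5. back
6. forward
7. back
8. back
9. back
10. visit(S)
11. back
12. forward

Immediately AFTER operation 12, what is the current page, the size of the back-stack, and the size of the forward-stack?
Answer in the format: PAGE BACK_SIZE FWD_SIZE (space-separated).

After 1 (visit(I)): cur=I back=1 fwd=0
After 2 (visit(G)): cur=G back=2 fwd=0
After 3 (visit(Y)): cur=Y back=3 fwd=0
After 4 (visit(P)): cur=P back=4 fwd=0
After 5 (back): cur=Y back=3 fwd=1
After 6 (forward): cur=P back=4 fwd=0
After 7 (back): cur=Y back=3 fwd=1
After 8 (back): cur=G back=2 fwd=2
After 9 (back): cur=I back=1 fwd=3
After 10 (visit(S)): cur=S back=2 fwd=0
After 11 (back): cur=I back=1 fwd=1
After 12 (forward): cur=S back=2 fwd=0

S 2 0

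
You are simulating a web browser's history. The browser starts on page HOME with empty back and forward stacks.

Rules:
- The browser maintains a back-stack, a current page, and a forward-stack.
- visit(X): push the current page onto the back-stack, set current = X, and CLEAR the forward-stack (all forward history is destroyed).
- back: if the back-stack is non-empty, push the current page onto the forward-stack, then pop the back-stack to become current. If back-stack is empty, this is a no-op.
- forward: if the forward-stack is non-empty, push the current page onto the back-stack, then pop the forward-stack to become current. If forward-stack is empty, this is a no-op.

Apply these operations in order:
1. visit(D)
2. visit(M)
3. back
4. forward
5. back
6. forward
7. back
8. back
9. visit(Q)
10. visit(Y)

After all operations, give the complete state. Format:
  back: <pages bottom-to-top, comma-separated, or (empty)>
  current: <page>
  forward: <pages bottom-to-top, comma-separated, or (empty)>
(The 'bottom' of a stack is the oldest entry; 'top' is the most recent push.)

After 1 (visit(D)): cur=D back=1 fwd=0
After 2 (visit(M)): cur=M back=2 fwd=0
After 3 (back): cur=D back=1 fwd=1
After 4 (forward): cur=M back=2 fwd=0
After 5 (back): cur=D back=1 fwd=1
After 6 (forward): cur=M back=2 fwd=0
After 7 (back): cur=D back=1 fwd=1
After 8 (back): cur=HOME back=0 fwd=2
After 9 (visit(Q)): cur=Q back=1 fwd=0
After 10 (visit(Y)): cur=Y back=2 fwd=0

Answer: back: HOME,Q
current: Y
forward: (empty)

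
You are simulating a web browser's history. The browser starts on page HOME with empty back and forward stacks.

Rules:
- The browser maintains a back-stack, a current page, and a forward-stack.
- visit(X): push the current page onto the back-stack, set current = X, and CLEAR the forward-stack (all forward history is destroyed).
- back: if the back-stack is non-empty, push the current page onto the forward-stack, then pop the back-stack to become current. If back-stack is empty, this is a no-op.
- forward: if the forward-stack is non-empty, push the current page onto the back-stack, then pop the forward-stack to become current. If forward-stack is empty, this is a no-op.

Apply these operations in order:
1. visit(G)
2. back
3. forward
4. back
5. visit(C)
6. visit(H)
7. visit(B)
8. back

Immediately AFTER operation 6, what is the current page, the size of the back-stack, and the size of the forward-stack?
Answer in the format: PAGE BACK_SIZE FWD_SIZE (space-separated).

After 1 (visit(G)): cur=G back=1 fwd=0
After 2 (back): cur=HOME back=0 fwd=1
After 3 (forward): cur=G back=1 fwd=0
After 4 (back): cur=HOME back=0 fwd=1
After 5 (visit(C)): cur=C back=1 fwd=0
After 6 (visit(H)): cur=H back=2 fwd=0

H 2 0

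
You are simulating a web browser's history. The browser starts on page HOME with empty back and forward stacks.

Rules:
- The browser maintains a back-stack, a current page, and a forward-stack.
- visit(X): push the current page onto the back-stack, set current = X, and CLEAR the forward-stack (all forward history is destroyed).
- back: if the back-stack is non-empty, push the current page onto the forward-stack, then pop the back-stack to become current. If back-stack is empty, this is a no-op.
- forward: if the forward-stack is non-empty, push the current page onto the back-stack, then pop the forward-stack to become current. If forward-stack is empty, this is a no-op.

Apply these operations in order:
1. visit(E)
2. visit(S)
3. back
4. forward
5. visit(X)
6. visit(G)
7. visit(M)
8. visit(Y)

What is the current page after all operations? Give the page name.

Answer: Y

Derivation:
After 1 (visit(E)): cur=E back=1 fwd=0
After 2 (visit(S)): cur=S back=2 fwd=0
After 3 (back): cur=E back=1 fwd=1
After 4 (forward): cur=S back=2 fwd=0
After 5 (visit(X)): cur=X back=3 fwd=0
After 6 (visit(G)): cur=G back=4 fwd=0
After 7 (visit(M)): cur=M back=5 fwd=0
After 8 (visit(Y)): cur=Y back=6 fwd=0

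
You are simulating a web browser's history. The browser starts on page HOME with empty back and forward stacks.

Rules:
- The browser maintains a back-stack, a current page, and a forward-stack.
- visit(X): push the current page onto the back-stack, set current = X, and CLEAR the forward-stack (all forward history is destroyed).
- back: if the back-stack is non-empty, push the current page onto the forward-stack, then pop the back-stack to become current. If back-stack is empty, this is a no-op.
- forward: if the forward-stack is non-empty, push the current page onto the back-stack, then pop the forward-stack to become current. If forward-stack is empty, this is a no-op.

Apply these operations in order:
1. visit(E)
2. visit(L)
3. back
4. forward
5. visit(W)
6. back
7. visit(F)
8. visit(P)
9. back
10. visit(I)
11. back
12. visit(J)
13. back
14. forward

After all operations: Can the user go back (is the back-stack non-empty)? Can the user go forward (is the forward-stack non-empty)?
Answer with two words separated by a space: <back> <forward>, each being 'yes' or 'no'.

Answer: yes no

Derivation:
After 1 (visit(E)): cur=E back=1 fwd=0
After 2 (visit(L)): cur=L back=2 fwd=0
After 3 (back): cur=E back=1 fwd=1
After 4 (forward): cur=L back=2 fwd=0
After 5 (visit(W)): cur=W back=3 fwd=0
After 6 (back): cur=L back=2 fwd=1
After 7 (visit(F)): cur=F back=3 fwd=0
After 8 (visit(P)): cur=P back=4 fwd=0
After 9 (back): cur=F back=3 fwd=1
After 10 (visit(I)): cur=I back=4 fwd=0
After 11 (back): cur=F back=3 fwd=1
After 12 (visit(J)): cur=J back=4 fwd=0
After 13 (back): cur=F back=3 fwd=1
After 14 (forward): cur=J back=4 fwd=0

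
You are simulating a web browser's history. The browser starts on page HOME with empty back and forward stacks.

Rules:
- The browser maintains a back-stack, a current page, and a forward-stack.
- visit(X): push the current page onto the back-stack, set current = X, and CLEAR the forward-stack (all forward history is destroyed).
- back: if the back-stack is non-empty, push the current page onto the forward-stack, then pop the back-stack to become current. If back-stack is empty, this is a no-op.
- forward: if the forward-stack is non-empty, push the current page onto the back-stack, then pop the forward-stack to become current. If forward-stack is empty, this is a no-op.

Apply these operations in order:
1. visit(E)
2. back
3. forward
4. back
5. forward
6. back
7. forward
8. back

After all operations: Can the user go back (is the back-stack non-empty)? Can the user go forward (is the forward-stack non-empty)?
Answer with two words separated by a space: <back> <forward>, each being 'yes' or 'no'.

After 1 (visit(E)): cur=E back=1 fwd=0
After 2 (back): cur=HOME back=0 fwd=1
After 3 (forward): cur=E back=1 fwd=0
After 4 (back): cur=HOME back=0 fwd=1
After 5 (forward): cur=E back=1 fwd=0
After 6 (back): cur=HOME back=0 fwd=1
After 7 (forward): cur=E back=1 fwd=0
After 8 (back): cur=HOME back=0 fwd=1

Answer: no yes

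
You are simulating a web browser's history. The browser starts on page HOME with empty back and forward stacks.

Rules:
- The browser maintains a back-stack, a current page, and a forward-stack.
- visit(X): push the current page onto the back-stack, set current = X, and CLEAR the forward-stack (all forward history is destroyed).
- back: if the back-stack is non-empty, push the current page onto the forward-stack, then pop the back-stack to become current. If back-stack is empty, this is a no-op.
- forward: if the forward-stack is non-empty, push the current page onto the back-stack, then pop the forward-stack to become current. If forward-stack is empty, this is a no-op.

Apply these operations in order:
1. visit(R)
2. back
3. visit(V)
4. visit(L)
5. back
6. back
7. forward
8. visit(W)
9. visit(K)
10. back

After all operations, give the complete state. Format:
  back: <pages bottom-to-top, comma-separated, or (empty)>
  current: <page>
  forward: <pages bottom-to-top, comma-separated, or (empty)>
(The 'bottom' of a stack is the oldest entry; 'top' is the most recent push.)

After 1 (visit(R)): cur=R back=1 fwd=0
After 2 (back): cur=HOME back=0 fwd=1
After 3 (visit(V)): cur=V back=1 fwd=0
After 4 (visit(L)): cur=L back=2 fwd=0
After 5 (back): cur=V back=1 fwd=1
After 6 (back): cur=HOME back=0 fwd=2
After 7 (forward): cur=V back=1 fwd=1
After 8 (visit(W)): cur=W back=2 fwd=0
After 9 (visit(K)): cur=K back=3 fwd=0
After 10 (back): cur=W back=2 fwd=1

Answer: back: HOME,V
current: W
forward: K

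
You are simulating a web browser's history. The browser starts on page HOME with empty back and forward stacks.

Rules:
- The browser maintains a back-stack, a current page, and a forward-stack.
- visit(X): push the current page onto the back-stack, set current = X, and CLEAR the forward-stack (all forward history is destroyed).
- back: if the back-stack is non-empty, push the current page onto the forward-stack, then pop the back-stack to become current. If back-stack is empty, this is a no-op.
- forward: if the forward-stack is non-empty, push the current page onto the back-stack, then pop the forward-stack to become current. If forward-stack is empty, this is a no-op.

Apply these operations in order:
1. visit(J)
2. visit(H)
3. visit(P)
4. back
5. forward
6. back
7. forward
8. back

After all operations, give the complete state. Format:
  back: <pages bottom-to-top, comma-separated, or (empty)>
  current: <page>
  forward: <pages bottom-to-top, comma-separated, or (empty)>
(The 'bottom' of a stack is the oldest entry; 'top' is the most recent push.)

Answer: back: HOME,J
current: H
forward: P

Derivation:
After 1 (visit(J)): cur=J back=1 fwd=0
After 2 (visit(H)): cur=H back=2 fwd=0
After 3 (visit(P)): cur=P back=3 fwd=0
After 4 (back): cur=H back=2 fwd=1
After 5 (forward): cur=P back=3 fwd=0
After 6 (back): cur=H back=2 fwd=1
After 7 (forward): cur=P back=3 fwd=0
After 8 (back): cur=H back=2 fwd=1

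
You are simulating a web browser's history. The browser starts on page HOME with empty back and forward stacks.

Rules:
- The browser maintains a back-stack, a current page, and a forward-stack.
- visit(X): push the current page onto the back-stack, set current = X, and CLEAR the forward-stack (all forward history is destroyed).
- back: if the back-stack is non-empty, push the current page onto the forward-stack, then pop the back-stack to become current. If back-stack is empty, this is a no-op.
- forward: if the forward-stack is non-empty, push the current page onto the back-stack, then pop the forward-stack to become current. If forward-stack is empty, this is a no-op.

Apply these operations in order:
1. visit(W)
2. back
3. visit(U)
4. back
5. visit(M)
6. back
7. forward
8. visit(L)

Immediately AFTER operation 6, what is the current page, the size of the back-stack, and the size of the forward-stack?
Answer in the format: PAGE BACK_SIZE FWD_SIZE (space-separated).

After 1 (visit(W)): cur=W back=1 fwd=0
After 2 (back): cur=HOME back=0 fwd=1
After 3 (visit(U)): cur=U back=1 fwd=0
After 4 (back): cur=HOME back=0 fwd=1
After 5 (visit(M)): cur=M back=1 fwd=0
After 6 (back): cur=HOME back=0 fwd=1

HOME 0 1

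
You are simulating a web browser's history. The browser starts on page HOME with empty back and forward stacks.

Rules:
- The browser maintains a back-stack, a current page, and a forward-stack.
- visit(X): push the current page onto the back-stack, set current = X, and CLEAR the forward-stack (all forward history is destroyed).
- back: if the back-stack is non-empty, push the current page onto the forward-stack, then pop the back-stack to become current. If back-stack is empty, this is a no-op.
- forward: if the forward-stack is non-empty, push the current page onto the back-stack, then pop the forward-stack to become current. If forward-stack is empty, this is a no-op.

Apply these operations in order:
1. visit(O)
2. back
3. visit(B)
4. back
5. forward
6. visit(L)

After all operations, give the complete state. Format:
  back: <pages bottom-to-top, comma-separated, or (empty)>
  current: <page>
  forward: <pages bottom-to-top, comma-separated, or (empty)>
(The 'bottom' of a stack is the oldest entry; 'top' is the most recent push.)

After 1 (visit(O)): cur=O back=1 fwd=0
After 2 (back): cur=HOME back=0 fwd=1
After 3 (visit(B)): cur=B back=1 fwd=0
After 4 (back): cur=HOME back=0 fwd=1
After 5 (forward): cur=B back=1 fwd=0
After 6 (visit(L)): cur=L back=2 fwd=0

Answer: back: HOME,B
current: L
forward: (empty)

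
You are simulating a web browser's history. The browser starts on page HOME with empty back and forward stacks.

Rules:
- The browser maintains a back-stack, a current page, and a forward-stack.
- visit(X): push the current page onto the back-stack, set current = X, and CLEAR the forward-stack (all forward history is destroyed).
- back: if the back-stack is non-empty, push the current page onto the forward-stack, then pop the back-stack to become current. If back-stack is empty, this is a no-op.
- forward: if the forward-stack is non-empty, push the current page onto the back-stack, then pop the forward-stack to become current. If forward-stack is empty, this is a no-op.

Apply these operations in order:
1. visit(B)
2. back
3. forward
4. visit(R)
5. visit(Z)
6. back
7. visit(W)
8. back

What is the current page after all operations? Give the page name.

After 1 (visit(B)): cur=B back=1 fwd=0
After 2 (back): cur=HOME back=0 fwd=1
After 3 (forward): cur=B back=1 fwd=0
After 4 (visit(R)): cur=R back=2 fwd=0
After 5 (visit(Z)): cur=Z back=3 fwd=0
After 6 (back): cur=R back=2 fwd=1
After 7 (visit(W)): cur=W back=3 fwd=0
After 8 (back): cur=R back=2 fwd=1

Answer: R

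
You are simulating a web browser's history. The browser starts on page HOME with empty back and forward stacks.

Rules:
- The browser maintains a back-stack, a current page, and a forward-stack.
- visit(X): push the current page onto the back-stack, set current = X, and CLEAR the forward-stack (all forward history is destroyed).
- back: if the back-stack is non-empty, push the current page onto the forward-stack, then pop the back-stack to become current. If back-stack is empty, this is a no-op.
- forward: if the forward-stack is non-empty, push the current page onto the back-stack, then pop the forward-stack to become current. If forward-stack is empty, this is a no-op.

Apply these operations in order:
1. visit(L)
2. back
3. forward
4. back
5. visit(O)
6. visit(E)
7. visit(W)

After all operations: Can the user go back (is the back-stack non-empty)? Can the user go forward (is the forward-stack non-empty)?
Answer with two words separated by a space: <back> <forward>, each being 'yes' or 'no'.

Answer: yes no

Derivation:
After 1 (visit(L)): cur=L back=1 fwd=0
After 2 (back): cur=HOME back=0 fwd=1
After 3 (forward): cur=L back=1 fwd=0
After 4 (back): cur=HOME back=0 fwd=1
After 5 (visit(O)): cur=O back=1 fwd=0
After 6 (visit(E)): cur=E back=2 fwd=0
After 7 (visit(W)): cur=W back=3 fwd=0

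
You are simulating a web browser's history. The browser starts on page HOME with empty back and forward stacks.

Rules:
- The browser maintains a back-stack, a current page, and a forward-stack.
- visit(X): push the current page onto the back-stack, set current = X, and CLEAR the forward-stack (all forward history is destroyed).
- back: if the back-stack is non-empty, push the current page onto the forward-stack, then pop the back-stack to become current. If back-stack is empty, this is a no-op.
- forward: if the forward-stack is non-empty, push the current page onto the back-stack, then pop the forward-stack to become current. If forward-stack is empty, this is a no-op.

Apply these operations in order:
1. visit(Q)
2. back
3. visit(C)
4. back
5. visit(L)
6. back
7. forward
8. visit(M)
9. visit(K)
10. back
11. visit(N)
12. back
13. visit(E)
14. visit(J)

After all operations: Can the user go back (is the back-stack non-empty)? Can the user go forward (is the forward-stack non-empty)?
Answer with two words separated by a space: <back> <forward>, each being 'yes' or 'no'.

After 1 (visit(Q)): cur=Q back=1 fwd=0
After 2 (back): cur=HOME back=0 fwd=1
After 3 (visit(C)): cur=C back=1 fwd=0
After 4 (back): cur=HOME back=0 fwd=1
After 5 (visit(L)): cur=L back=1 fwd=0
After 6 (back): cur=HOME back=0 fwd=1
After 7 (forward): cur=L back=1 fwd=0
After 8 (visit(M)): cur=M back=2 fwd=0
After 9 (visit(K)): cur=K back=3 fwd=0
After 10 (back): cur=M back=2 fwd=1
After 11 (visit(N)): cur=N back=3 fwd=0
After 12 (back): cur=M back=2 fwd=1
After 13 (visit(E)): cur=E back=3 fwd=0
After 14 (visit(J)): cur=J back=4 fwd=0

Answer: yes no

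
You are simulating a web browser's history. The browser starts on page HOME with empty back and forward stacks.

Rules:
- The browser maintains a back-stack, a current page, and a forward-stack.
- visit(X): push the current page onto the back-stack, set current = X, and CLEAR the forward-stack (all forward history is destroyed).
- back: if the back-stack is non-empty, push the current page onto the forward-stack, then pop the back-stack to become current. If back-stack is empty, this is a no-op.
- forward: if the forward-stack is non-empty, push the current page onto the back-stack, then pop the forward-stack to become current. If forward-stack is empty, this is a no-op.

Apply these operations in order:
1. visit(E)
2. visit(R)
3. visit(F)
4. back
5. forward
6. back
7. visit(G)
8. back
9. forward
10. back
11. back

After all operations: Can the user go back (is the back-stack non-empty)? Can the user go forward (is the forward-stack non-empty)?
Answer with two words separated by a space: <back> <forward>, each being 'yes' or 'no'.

Answer: yes yes

Derivation:
After 1 (visit(E)): cur=E back=1 fwd=0
After 2 (visit(R)): cur=R back=2 fwd=0
After 3 (visit(F)): cur=F back=3 fwd=0
After 4 (back): cur=R back=2 fwd=1
After 5 (forward): cur=F back=3 fwd=0
After 6 (back): cur=R back=2 fwd=1
After 7 (visit(G)): cur=G back=3 fwd=0
After 8 (back): cur=R back=2 fwd=1
After 9 (forward): cur=G back=3 fwd=0
After 10 (back): cur=R back=2 fwd=1
After 11 (back): cur=E back=1 fwd=2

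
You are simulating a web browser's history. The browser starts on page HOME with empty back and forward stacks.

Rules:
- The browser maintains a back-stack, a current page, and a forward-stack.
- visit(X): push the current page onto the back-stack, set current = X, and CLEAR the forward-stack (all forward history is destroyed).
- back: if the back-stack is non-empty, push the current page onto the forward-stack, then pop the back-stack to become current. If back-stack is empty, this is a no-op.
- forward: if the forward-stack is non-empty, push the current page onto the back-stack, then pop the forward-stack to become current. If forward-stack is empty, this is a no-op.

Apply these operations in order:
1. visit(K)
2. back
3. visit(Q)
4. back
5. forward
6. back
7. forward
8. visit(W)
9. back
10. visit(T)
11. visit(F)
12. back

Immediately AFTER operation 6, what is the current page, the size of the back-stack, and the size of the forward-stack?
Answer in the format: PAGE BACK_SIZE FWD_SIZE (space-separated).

After 1 (visit(K)): cur=K back=1 fwd=0
After 2 (back): cur=HOME back=0 fwd=1
After 3 (visit(Q)): cur=Q back=1 fwd=0
After 4 (back): cur=HOME back=0 fwd=1
After 5 (forward): cur=Q back=1 fwd=0
After 6 (back): cur=HOME back=0 fwd=1

HOME 0 1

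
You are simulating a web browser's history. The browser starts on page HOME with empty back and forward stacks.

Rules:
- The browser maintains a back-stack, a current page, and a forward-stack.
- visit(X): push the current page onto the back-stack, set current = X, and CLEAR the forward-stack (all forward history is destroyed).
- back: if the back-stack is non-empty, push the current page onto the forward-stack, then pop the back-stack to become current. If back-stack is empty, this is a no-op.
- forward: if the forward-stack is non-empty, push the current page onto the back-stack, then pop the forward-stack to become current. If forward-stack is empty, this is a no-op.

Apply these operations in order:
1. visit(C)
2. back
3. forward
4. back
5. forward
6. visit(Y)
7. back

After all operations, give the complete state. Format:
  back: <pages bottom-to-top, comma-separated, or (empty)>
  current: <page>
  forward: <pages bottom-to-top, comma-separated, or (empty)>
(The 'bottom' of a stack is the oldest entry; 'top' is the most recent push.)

After 1 (visit(C)): cur=C back=1 fwd=0
After 2 (back): cur=HOME back=0 fwd=1
After 3 (forward): cur=C back=1 fwd=0
After 4 (back): cur=HOME back=0 fwd=1
After 5 (forward): cur=C back=1 fwd=0
After 6 (visit(Y)): cur=Y back=2 fwd=0
After 7 (back): cur=C back=1 fwd=1

Answer: back: HOME
current: C
forward: Y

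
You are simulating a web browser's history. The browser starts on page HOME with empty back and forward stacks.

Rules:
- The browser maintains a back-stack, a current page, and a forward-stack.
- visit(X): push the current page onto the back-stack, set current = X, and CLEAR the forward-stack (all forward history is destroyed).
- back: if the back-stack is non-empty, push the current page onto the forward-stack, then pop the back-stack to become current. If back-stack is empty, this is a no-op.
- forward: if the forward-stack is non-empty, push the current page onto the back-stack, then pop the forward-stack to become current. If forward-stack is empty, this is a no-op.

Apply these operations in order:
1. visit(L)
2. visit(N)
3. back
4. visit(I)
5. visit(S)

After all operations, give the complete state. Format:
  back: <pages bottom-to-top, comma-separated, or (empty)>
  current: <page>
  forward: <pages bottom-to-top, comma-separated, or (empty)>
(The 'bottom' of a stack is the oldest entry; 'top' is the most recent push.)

Answer: back: HOME,L,I
current: S
forward: (empty)

Derivation:
After 1 (visit(L)): cur=L back=1 fwd=0
After 2 (visit(N)): cur=N back=2 fwd=0
After 3 (back): cur=L back=1 fwd=1
After 4 (visit(I)): cur=I back=2 fwd=0
After 5 (visit(S)): cur=S back=3 fwd=0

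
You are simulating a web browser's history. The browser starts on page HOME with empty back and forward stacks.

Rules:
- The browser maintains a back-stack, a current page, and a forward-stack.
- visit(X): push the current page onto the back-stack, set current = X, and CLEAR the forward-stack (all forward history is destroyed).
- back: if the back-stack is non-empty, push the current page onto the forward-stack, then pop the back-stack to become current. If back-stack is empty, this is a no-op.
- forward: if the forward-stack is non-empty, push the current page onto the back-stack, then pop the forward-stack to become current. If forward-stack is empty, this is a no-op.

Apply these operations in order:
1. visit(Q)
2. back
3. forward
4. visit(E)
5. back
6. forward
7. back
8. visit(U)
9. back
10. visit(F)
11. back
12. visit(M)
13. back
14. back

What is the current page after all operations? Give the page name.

Answer: HOME

Derivation:
After 1 (visit(Q)): cur=Q back=1 fwd=0
After 2 (back): cur=HOME back=0 fwd=1
After 3 (forward): cur=Q back=1 fwd=0
After 4 (visit(E)): cur=E back=2 fwd=0
After 5 (back): cur=Q back=1 fwd=1
After 6 (forward): cur=E back=2 fwd=0
After 7 (back): cur=Q back=1 fwd=1
After 8 (visit(U)): cur=U back=2 fwd=0
After 9 (back): cur=Q back=1 fwd=1
After 10 (visit(F)): cur=F back=2 fwd=0
After 11 (back): cur=Q back=1 fwd=1
After 12 (visit(M)): cur=M back=2 fwd=0
After 13 (back): cur=Q back=1 fwd=1
After 14 (back): cur=HOME back=0 fwd=2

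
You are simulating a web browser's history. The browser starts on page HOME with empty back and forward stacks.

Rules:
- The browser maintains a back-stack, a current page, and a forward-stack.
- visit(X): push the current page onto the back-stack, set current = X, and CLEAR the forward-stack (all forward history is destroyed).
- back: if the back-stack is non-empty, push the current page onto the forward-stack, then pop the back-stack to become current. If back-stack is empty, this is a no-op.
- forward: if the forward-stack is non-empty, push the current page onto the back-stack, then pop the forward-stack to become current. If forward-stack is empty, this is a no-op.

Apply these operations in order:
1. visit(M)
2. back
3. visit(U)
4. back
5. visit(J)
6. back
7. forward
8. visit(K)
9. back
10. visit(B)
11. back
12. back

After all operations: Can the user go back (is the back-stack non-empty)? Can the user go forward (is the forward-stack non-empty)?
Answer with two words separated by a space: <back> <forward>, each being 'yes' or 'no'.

Answer: no yes

Derivation:
After 1 (visit(M)): cur=M back=1 fwd=0
After 2 (back): cur=HOME back=0 fwd=1
After 3 (visit(U)): cur=U back=1 fwd=0
After 4 (back): cur=HOME back=0 fwd=1
After 5 (visit(J)): cur=J back=1 fwd=0
After 6 (back): cur=HOME back=0 fwd=1
After 7 (forward): cur=J back=1 fwd=0
After 8 (visit(K)): cur=K back=2 fwd=0
After 9 (back): cur=J back=1 fwd=1
After 10 (visit(B)): cur=B back=2 fwd=0
After 11 (back): cur=J back=1 fwd=1
After 12 (back): cur=HOME back=0 fwd=2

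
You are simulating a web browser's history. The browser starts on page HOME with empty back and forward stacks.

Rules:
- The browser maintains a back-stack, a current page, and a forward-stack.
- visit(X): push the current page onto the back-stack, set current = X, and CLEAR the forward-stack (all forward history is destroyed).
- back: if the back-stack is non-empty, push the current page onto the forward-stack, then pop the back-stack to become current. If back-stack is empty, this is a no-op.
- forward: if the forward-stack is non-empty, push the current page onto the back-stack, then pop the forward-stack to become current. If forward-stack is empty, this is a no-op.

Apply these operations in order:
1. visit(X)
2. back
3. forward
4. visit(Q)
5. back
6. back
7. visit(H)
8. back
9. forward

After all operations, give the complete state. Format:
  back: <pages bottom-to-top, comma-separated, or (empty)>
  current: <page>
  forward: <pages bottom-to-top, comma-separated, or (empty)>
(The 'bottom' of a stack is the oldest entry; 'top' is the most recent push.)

After 1 (visit(X)): cur=X back=1 fwd=0
After 2 (back): cur=HOME back=0 fwd=1
After 3 (forward): cur=X back=1 fwd=0
After 4 (visit(Q)): cur=Q back=2 fwd=0
After 5 (back): cur=X back=1 fwd=1
After 6 (back): cur=HOME back=0 fwd=2
After 7 (visit(H)): cur=H back=1 fwd=0
After 8 (back): cur=HOME back=0 fwd=1
After 9 (forward): cur=H back=1 fwd=0

Answer: back: HOME
current: H
forward: (empty)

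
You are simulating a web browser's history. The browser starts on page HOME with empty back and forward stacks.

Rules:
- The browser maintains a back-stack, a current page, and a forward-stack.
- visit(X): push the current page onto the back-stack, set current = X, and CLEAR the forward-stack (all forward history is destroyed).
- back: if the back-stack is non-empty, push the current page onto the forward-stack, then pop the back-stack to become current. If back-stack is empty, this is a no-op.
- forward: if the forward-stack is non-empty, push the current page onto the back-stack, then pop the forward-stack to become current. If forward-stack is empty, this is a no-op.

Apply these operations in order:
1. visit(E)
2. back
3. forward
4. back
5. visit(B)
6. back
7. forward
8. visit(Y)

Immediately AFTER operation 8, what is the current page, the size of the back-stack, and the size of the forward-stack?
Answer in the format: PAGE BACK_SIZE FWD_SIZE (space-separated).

After 1 (visit(E)): cur=E back=1 fwd=0
After 2 (back): cur=HOME back=0 fwd=1
After 3 (forward): cur=E back=1 fwd=0
After 4 (back): cur=HOME back=0 fwd=1
After 5 (visit(B)): cur=B back=1 fwd=0
After 6 (back): cur=HOME back=0 fwd=1
After 7 (forward): cur=B back=1 fwd=0
After 8 (visit(Y)): cur=Y back=2 fwd=0

Y 2 0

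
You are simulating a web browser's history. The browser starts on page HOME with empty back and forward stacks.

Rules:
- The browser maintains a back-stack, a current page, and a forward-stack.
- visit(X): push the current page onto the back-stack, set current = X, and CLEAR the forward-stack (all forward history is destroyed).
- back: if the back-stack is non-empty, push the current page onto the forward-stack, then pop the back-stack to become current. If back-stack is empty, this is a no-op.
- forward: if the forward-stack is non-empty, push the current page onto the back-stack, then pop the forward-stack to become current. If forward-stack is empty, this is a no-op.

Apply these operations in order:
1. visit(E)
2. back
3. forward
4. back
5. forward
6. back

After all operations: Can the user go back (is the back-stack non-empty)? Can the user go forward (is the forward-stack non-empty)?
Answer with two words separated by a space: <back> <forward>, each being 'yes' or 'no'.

Answer: no yes

Derivation:
After 1 (visit(E)): cur=E back=1 fwd=0
After 2 (back): cur=HOME back=0 fwd=1
After 3 (forward): cur=E back=1 fwd=0
After 4 (back): cur=HOME back=0 fwd=1
After 5 (forward): cur=E back=1 fwd=0
After 6 (back): cur=HOME back=0 fwd=1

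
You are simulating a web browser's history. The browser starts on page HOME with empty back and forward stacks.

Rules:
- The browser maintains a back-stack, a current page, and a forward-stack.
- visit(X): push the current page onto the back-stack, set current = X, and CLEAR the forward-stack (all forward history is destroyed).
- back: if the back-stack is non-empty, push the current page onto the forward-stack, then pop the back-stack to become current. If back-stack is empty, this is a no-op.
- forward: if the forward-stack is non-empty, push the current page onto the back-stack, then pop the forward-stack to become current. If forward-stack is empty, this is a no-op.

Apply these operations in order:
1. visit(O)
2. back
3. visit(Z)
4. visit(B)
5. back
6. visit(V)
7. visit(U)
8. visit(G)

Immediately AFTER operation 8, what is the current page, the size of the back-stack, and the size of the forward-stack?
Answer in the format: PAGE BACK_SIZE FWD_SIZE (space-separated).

After 1 (visit(O)): cur=O back=1 fwd=0
After 2 (back): cur=HOME back=0 fwd=1
After 3 (visit(Z)): cur=Z back=1 fwd=0
After 4 (visit(B)): cur=B back=2 fwd=0
After 5 (back): cur=Z back=1 fwd=1
After 6 (visit(V)): cur=V back=2 fwd=0
After 7 (visit(U)): cur=U back=3 fwd=0
After 8 (visit(G)): cur=G back=4 fwd=0

G 4 0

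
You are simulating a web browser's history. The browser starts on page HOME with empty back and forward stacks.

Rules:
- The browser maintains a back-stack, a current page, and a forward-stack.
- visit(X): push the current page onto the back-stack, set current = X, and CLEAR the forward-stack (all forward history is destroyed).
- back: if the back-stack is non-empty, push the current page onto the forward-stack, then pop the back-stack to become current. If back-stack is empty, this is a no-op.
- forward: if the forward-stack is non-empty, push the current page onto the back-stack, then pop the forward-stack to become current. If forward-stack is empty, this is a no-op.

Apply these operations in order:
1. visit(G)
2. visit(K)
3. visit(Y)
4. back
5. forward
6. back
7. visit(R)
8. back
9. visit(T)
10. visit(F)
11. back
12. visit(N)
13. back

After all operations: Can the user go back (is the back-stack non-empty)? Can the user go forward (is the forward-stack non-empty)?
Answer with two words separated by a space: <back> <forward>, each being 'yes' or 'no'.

Answer: yes yes

Derivation:
After 1 (visit(G)): cur=G back=1 fwd=0
After 2 (visit(K)): cur=K back=2 fwd=0
After 3 (visit(Y)): cur=Y back=3 fwd=0
After 4 (back): cur=K back=2 fwd=1
After 5 (forward): cur=Y back=3 fwd=0
After 6 (back): cur=K back=2 fwd=1
After 7 (visit(R)): cur=R back=3 fwd=0
After 8 (back): cur=K back=2 fwd=1
After 9 (visit(T)): cur=T back=3 fwd=0
After 10 (visit(F)): cur=F back=4 fwd=0
After 11 (back): cur=T back=3 fwd=1
After 12 (visit(N)): cur=N back=4 fwd=0
After 13 (back): cur=T back=3 fwd=1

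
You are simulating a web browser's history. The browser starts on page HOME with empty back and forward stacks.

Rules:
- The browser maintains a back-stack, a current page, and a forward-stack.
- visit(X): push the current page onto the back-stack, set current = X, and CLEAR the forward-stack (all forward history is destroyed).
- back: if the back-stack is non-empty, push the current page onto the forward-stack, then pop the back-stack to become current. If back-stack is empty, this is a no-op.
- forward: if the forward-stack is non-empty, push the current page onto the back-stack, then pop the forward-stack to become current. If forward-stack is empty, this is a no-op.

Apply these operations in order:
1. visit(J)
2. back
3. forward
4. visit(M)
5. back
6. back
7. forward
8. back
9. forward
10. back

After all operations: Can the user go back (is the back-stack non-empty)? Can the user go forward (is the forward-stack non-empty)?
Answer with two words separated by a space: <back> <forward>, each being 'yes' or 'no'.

After 1 (visit(J)): cur=J back=1 fwd=0
After 2 (back): cur=HOME back=0 fwd=1
After 3 (forward): cur=J back=1 fwd=0
After 4 (visit(M)): cur=M back=2 fwd=0
After 5 (back): cur=J back=1 fwd=1
After 6 (back): cur=HOME back=0 fwd=2
After 7 (forward): cur=J back=1 fwd=1
After 8 (back): cur=HOME back=0 fwd=2
After 9 (forward): cur=J back=1 fwd=1
After 10 (back): cur=HOME back=0 fwd=2

Answer: no yes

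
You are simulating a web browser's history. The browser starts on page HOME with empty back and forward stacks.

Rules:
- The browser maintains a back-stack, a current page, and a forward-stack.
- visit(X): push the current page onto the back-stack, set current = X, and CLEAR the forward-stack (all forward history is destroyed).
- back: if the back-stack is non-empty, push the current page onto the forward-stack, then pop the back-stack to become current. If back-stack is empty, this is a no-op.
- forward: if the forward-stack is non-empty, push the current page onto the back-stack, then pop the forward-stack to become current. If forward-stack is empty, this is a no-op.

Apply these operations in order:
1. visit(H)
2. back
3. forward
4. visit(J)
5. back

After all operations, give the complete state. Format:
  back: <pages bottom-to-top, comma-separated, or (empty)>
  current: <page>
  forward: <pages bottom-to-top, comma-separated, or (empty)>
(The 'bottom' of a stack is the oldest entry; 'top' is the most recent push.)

Answer: back: HOME
current: H
forward: J

Derivation:
After 1 (visit(H)): cur=H back=1 fwd=0
After 2 (back): cur=HOME back=0 fwd=1
After 3 (forward): cur=H back=1 fwd=0
After 4 (visit(J)): cur=J back=2 fwd=0
After 5 (back): cur=H back=1 fwd=1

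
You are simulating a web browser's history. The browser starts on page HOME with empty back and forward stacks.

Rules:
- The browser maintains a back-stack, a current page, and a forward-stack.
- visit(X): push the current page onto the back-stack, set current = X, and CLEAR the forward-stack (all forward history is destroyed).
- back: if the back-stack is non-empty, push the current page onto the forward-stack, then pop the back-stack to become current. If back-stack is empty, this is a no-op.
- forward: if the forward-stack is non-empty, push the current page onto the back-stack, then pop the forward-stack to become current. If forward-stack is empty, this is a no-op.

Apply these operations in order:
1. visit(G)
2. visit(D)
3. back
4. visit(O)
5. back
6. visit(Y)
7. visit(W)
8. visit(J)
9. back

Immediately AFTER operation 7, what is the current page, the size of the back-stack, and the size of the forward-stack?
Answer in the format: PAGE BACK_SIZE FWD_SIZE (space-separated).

After 1 (visit(G)): cur=G back=1 fwd=0
After 2 (visit(D)): cur=D back=2 fwd=0
After 3 (back): cur=G back=1 fwd=1
After 4 (visit(O)): cur=O back=2 fwd=0
After 5 (back): cur=G back=1 fwd=1
After 6 (visit(Y)): cur=Y back=2 fwd=0
After 7 (visit(W)): cur=W back=3 fwd=0

W 3 0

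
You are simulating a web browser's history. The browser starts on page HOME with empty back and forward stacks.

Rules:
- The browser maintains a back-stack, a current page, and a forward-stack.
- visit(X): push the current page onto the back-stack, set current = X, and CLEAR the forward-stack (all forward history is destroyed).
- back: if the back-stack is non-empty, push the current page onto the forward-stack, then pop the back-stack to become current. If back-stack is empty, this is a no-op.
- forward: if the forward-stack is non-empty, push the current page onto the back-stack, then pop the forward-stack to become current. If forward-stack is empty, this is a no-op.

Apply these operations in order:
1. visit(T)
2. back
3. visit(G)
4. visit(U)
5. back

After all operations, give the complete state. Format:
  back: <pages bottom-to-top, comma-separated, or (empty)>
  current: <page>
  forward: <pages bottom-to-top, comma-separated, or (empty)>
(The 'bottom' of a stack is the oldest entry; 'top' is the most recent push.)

Answer: back: HOME
current: G
forward: U

Derivation:
After 1 (visit(T)): cur=T back=1 fwd=0
After 2 (back): cur=HOME back=0 fwd=1
After 3 (visit(G)): cur=G back=1 fwd=0
After 4 (visit(U)): cur=U back=2 fwd=0
After 5 (back): cur=G back=1 fwd=1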